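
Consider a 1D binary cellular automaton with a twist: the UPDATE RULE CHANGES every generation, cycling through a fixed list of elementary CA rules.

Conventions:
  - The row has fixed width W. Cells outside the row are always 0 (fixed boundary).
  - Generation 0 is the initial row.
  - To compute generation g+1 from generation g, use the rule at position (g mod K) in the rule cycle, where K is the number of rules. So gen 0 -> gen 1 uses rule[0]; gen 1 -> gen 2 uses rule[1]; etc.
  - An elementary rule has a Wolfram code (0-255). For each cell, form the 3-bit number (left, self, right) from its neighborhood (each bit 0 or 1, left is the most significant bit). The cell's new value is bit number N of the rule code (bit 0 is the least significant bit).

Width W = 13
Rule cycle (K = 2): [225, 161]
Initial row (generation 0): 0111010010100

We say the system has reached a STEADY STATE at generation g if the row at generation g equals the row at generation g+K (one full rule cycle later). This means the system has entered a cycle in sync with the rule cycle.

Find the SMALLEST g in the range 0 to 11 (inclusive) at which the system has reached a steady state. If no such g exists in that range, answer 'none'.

Gen 0: 0111010010100
Gen 1 (rule 225): 0011100001001
Gen 2 (rule 161): 1001001100000
Gen 3 (rule 225): 0000000101111
Gen 4 (rule 161): 1111110010110
Gen 5 (rule 225): 0111110001010
Gen 6 (rule 161): 0011100100100
Gen 7 (rule 225): 1001100000001
Gen 8 (rule 161): 0000001111100
Gen 9 (rule 225): 1111100111101
Gen 10 (rule 161): 0111000011010
Gen 11 (rule 225): 0011011001100
Gen 12 (rule 161): 1000100000001
Gen 13 (rule 225): 0010001111100

Answer: none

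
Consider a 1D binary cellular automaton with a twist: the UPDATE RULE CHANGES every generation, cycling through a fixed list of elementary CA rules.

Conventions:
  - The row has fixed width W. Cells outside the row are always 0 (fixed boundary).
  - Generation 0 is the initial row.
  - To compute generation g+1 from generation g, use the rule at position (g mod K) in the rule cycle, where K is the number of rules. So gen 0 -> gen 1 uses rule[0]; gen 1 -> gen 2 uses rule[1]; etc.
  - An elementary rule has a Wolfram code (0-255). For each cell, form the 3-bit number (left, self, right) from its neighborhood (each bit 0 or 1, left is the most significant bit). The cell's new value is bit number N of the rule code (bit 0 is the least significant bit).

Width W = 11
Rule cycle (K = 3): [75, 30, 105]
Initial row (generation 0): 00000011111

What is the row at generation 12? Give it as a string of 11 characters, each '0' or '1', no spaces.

Gen 0: 00000011111
Gen 1 (rule 75): 11111110001
Gen 2 (rule 30): 10000001011
Gen 3 (rule 105): 00111100111
Gen 4 (rule 75): 11100101101
Gen 5 (rule 30): 10011101001
Gen 6 (rule 105): 00010110000
Gen 7 (rule 75): 11100110111
Gen 8 (rule 30): 10011100100
Gen 9 (rule 105): 00010100001
Gen 10 (rule 75): 11100001110
Gen 11 (rule 30): 10010011001
Gen 12 (rule 105): 00000011000

Answer: 00000011000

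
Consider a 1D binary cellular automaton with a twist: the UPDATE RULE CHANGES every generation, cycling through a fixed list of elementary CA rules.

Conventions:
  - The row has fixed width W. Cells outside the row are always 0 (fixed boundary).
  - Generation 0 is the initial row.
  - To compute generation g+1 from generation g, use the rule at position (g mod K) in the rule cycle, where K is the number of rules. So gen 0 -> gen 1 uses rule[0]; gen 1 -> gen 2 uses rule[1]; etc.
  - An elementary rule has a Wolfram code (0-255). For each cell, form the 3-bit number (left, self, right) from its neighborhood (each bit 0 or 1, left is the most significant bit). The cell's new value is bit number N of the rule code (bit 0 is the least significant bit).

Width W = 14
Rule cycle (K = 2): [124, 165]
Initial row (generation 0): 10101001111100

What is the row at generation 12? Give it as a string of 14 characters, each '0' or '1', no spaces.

Gen 0: 10101001111100
Gen 1 (rule 124): 11111101000110
Gen 2 (rule 165): 01111011010000
Gen 3 (rule 124): 01001111111000
Gen 4 (rule 165): 01000111110011
Gen 5 (rule 124): 01100100011011
Gen 6 (rule 165): 00000101000100
Gen 7 (rule 124): 00000111100110
Gen 8 (rule 165): 11110011000000
Gen 9 (rule 124): 10011011100000
Gen 10 (rule 165): 10000101001111
Gen 11 (rule 124): 11000111101001
Gen 12 (rule 165): 00010011011001

Answer: 00010011011001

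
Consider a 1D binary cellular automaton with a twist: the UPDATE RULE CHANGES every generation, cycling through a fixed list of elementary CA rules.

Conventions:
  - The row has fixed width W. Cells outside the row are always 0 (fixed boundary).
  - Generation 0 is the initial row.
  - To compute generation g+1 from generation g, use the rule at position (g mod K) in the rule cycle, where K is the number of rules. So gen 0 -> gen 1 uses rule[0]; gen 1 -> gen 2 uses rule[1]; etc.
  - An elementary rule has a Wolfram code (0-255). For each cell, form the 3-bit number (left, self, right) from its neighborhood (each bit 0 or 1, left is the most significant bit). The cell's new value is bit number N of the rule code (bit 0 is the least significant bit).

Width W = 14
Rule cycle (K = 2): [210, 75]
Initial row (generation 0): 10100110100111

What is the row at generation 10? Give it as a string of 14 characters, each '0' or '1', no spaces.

Gen 0: 10100110100111
Gen 1 (rule 210): 00011010011011
Gen 2 (rule 75): 11111000111011
Gen 3 (rule 210): 01111101011001
Gen 4 (rule 75): 11000100011010
Gen 5 (rule 210): 01101010101001
Gen 6 (rule 75): 11100000000010
Gen 7 (rule 210): 01110000000101
Gen 8 (rule 75): 11010111111000
Gen 9 (rule 210): 01000011111100
Gen 10 (rule 75): 10011110000101

Answer: 10011110000101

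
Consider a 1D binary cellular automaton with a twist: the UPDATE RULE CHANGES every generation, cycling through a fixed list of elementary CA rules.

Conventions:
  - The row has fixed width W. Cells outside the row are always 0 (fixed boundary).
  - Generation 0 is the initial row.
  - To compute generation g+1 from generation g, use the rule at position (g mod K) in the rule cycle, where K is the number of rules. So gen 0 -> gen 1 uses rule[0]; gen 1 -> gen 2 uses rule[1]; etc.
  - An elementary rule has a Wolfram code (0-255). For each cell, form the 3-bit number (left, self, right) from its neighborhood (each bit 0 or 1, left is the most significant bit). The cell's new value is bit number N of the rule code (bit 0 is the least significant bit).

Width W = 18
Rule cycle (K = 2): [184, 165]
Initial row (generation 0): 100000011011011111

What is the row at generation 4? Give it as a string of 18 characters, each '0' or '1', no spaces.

Answer: 100101001100010110

Derivation:
Gen 0: 100000011011011111
Gen 1 (rule 184): 010000010110111110
Gen 2 (rule 165): 010111011001011100
Gen 3 (rule 184): 001110110100111010
Gen 4 (rule 165): 100101001100010110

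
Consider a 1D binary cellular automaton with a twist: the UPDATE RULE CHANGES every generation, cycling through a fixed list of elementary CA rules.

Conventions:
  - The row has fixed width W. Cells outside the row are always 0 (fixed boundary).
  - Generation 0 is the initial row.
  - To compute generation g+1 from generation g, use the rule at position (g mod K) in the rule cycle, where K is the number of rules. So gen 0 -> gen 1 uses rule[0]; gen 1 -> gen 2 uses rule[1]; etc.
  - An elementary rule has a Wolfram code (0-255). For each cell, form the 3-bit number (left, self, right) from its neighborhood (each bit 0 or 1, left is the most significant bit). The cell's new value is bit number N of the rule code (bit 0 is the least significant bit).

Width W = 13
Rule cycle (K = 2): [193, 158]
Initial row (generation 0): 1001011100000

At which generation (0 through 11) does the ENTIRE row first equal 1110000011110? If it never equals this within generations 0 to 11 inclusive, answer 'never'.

Gen 0: 1001011100000
Gen 1 (rule 193): 0000001101111
Gen 2 (rule 158): 0000011001110
Gen 3 (rule 193): 1111001000110
Gen 4 (rule 158): 1110111101101
Gen 5 (rule 193): 0110011100100
Gen 6 (rule 158): 1101111011110
Gen 7 (rule 193): 0100111001110
Gen 8 (rule 158): 1111110111101
Gen 9 (rule 193): 0111110011100
Gen 10 (rule 158): 1111101111010
Gen 11 (rule 193): 0111100111000

Answer: never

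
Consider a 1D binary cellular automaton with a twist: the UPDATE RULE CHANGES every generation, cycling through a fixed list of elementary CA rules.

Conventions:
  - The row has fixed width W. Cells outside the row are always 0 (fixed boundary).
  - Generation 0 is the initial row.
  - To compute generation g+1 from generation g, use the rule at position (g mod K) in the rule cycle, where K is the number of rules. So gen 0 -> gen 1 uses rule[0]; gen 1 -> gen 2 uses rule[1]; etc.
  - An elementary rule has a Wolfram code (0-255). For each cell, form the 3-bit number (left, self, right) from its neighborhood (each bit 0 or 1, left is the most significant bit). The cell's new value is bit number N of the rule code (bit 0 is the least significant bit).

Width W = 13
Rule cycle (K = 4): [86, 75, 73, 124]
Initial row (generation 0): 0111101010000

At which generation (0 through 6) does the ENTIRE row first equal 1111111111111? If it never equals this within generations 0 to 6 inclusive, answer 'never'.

Answer: 4

Derivation:
Gen 0: 0111101010000
Gen 1 (rule 86): 1000101011000
Gen 2 (rule 75): 0011000011011
Gen 3 (rule 73): 1011011011011
Gen 4 (rule 124): 1111111111111
Gen 5 (rule 86): 0000000000001
Gen 6 (rule 75): 1111111111110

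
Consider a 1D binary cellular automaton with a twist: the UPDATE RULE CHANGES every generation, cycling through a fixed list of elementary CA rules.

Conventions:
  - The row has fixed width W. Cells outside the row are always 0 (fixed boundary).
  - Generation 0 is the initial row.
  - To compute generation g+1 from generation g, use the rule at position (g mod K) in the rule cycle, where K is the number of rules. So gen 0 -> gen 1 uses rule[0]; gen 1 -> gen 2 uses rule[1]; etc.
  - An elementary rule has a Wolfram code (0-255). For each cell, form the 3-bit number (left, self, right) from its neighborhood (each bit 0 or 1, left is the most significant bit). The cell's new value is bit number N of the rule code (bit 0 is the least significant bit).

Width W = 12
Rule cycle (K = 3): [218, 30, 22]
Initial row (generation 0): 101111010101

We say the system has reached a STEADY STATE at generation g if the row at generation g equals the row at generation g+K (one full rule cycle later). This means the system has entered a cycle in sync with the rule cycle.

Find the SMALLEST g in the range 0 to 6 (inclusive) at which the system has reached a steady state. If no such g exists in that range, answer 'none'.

Answer: none

Derivation:
Gen 0: 101111010101
Gen 1 (rule 218): 001111000000
Gen 2 (rule 30): 011000100000
Gen 3 (rule 22): 100101110000
Gen 4 (rule 218): 011001111000
Gen 5 (rule 30): 110111000100
Gen 6 (rule 22): 000000101110
Gen 7 (rule 218): 000001001111
Gen 8 (rule 30): 000011111000
Gen 9 (rule 22): 000100000100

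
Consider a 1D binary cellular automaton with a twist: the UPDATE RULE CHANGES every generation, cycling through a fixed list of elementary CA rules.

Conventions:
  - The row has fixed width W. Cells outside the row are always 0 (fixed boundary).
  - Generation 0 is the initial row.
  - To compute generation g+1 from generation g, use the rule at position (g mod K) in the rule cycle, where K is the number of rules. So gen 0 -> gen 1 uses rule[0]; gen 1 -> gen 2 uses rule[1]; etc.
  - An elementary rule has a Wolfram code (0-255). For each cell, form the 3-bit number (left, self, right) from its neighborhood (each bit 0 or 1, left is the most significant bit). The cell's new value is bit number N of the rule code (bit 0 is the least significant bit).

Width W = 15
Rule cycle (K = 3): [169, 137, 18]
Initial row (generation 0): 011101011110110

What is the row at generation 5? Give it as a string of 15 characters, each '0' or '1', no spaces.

Gen 0: 011101011110110
Gen 1 (rule 169): 011010111101100
Gen 2 (rule 137): 010000111001001
Gen 3 (rule 18): 101001000110110
Gen 4 (rule 169): 010000010101100
Gen 5 (rule 137): 000111000001001

Answer: 000111000001001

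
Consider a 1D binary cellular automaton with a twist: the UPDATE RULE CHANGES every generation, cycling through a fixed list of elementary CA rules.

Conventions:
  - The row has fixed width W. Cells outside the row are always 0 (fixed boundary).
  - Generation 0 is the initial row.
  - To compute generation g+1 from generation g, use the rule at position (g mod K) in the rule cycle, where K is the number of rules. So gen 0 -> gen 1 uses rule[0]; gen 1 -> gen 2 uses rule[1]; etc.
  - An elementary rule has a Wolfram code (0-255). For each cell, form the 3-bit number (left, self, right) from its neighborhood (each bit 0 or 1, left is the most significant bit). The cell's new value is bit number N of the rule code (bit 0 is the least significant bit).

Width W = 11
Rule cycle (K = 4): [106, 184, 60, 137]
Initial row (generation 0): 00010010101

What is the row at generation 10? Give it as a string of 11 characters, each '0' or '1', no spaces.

Gen 0: 00010010101
Gen 1 (rule 106): 00100101010
Gen 2 (rule 184): 00010010101
Gen 3 (rule 60): 00011011111
Gen 4 (rule 137): 11010011110
Gen 5 (rule 106): 11100110010
Gen 6 (rule 184): 11010101001
Gen 7 (rule 60): 10111111101
Gen 8 (rule 137): 00111111000
Gen 9 (rule 106): 01100001000
Gen 10 (rule 184): 01010000100

Answer: 01010000100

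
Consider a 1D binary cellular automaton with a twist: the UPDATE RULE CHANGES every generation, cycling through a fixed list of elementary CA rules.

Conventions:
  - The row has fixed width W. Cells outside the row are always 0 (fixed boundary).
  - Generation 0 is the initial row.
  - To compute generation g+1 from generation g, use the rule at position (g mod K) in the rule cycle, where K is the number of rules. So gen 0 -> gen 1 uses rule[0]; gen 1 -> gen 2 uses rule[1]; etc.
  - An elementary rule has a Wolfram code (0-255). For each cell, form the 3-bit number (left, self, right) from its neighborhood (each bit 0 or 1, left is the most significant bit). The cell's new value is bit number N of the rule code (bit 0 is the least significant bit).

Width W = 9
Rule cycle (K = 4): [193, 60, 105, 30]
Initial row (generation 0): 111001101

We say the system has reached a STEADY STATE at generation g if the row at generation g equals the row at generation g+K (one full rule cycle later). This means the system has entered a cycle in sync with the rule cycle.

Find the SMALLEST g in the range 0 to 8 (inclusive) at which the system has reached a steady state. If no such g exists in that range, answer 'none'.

Gen 0: 111001101
Gen 1 (rule 193): 011000100
Gen 2 (rule 60): 010100110
Gen 3 (rule 105): 001000110
Gen 4 (rule 30): 011101101
Gen 5 (rule 193): 001100100
Gen 6 (rule 60): 001010110
Gen 7 (rule 105): 100101110
Gen 8 (rule 30): 111101001
Gen 9 (rule 193): 011100000
Gen 10 (rule 60): 010010000
Gen 11 (rule 105): 000000111
Gen 12 (rule 30): 000001100

Answer: none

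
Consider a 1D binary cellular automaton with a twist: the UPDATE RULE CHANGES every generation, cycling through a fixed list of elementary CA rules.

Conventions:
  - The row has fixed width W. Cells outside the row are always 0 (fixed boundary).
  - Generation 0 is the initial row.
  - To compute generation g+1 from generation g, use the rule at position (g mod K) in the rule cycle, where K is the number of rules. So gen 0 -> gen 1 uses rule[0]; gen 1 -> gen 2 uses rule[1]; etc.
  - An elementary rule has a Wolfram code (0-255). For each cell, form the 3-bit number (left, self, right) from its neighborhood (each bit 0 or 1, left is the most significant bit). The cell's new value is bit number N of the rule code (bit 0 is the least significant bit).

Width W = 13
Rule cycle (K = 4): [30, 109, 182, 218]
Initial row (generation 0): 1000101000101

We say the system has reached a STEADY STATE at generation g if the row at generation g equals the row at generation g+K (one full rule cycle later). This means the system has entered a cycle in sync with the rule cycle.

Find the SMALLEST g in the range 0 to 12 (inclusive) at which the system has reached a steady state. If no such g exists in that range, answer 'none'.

Answer: none

Derivation:
Gen 0: 1000101000101
Gen 1 (rule 30): 1101101101101
Gen 2 (rule 109): 1111111111111
Gen 3 (rule 182): 0111111111110
Gen 4 (rule 218): 1111111111111
Gen 5 (rule 30): 1000000000000
Gen 6 (rule 109): 1011111111111
Gen 7 (rule 182): 1101111111110
Gen 8 (rule 218): 1101111111111
Gen 9 (rule 30): 1001000000000
Gen 10 (rule 109): 1001011111111
Gen 11 (rule 182): 1111101111110
Gen 12 (rule 218): 1111101111111
Gen 13 (rule 30): 1000001000000
Gen 14 (rule 109): 1011101011111
Gen 15 (rule 182): 1101011101110
Gen 16 (rule 218): 1100011101111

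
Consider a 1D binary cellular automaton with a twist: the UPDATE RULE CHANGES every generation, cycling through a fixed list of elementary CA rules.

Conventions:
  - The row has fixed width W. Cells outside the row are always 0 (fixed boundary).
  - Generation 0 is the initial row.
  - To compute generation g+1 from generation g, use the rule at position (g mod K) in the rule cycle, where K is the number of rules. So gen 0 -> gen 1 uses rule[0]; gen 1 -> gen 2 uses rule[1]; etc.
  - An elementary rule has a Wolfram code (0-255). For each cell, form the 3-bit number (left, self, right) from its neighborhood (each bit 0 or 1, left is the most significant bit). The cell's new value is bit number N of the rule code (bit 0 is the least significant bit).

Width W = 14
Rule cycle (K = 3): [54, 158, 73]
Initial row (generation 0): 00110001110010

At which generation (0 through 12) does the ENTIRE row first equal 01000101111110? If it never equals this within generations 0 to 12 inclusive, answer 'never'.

Gen 0: 00110001110010
Gen 1 (rule 54): 01001010001111
Gen 2 (rule 158): 11111011011110
Gen 3 (rule 73): 10001011010010
Gen 4 (rule 54): 11011100111111
Gen 5 (rule 158): 10011011111110
Gen 6 (rule 73): 00011010000010
Gen 7 (rule 54): 00100111000111
Gen 8 (rule 158): 01111110101110
Gen 9 (rule 73): 01000010001010
Gen 10 (rule 54): 11100111011111
Gen 11 (rule 158): 11011110011110
Gen 12 (rule 73): 11010010010010

Answer: never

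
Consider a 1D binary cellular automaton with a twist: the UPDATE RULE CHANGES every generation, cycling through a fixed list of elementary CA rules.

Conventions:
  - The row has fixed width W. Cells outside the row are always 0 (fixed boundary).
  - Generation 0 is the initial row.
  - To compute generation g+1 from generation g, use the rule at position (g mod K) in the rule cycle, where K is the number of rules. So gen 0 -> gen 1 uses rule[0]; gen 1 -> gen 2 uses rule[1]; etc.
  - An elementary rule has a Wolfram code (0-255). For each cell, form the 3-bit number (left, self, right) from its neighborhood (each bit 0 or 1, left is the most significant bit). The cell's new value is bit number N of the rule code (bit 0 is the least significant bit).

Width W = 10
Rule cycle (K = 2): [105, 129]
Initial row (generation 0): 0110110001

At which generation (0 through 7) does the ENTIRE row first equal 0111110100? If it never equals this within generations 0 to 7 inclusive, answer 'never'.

Gen 0: 0110110001
Gen 1 (rule 105): 0111110100
Gen 2 (rule 129): 0011100001
Gen 3 (rule 105): 1010101100
Gen 4 (rule 129): 0000000001
Gen 5 (rule 105): 1111111100
Gen 6 (rule 129): 0111111001
Gen 7 (rule 105): 0100001000

Answer: 1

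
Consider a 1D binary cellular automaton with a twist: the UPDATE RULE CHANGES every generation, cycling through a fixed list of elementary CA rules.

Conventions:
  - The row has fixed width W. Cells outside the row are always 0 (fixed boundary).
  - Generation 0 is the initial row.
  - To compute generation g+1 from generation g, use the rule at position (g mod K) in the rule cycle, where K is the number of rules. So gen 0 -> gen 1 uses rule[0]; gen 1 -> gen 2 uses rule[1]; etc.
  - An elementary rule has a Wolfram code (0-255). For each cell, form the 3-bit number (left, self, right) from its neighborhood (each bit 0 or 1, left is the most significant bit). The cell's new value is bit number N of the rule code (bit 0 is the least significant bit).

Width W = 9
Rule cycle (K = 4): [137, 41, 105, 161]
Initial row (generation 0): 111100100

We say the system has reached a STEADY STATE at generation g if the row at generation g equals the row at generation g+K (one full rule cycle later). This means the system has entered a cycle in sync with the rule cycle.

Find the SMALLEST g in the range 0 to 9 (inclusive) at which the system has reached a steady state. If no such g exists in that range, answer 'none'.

Answer: none

Derivation:
Gen 0: 111100100
Gen 1 (rule 137): 111000001
Gen 2 (rule 41): 100011100
Gen 3 (rule 105): 001010101
Gen 4 (rule 161): 100101010
Gen 5 (rule 137): 000000000
Gen 6 (rule 41): 111111111
Gen 7 (rule 105): 100000001
Gen 8 (rule 161): 001111100
Gen 9 (rule 137): 101111001
Gen 10 (rule 41): 011000000
Gen 11 (rule 105): 011011111
Gen 12 (rule 161): 000101110
Gen 13 (rule 137): 110001100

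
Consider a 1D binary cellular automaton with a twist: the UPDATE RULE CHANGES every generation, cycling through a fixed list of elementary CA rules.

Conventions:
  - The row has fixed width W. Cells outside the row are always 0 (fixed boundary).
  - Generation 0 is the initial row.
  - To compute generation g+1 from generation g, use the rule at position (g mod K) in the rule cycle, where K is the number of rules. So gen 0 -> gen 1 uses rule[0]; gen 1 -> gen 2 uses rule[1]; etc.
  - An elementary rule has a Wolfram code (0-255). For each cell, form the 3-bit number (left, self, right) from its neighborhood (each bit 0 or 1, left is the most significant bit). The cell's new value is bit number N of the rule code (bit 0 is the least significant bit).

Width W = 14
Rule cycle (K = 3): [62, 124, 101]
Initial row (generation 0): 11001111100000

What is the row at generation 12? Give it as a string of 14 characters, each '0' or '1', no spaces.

Answer: 00110010110010

Derivation:
Gen 0: 11001111100000
Gen 1 (rule 62): 10111000010000
Gen 2 (rule 124): 11101100011000
Gen 3 (rule 101): 00110101001011
Gen 4 (rule 62): 01101111111110
Gen 5 (rule 124): 01111000000011
Gen 6 (rule 101): 00001011111001
Gen 7 (rule 62): 00011110000111
Gen 8 (rule 124): 00010011000101
Gen 9 (rule 101): 11010001010111
Gen 10 (rule 62): 10111011111100
Gen 11 (rule 124): 11101110000110
Gen 12 (rule 101): 00110010110010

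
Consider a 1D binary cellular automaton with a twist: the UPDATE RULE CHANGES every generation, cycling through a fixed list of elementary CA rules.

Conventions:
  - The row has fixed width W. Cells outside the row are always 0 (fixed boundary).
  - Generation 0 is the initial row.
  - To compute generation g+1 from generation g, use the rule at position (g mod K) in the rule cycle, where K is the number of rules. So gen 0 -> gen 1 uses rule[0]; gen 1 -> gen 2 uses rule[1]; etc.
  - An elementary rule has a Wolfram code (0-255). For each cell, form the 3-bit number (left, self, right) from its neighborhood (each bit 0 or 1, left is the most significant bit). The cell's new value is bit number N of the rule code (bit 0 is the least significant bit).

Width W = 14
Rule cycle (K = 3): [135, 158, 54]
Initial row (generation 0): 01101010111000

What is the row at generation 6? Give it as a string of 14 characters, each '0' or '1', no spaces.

Gen 0: 01101010111000
Gen 1 (rule 135): 10001010010011
Gen 2 (rule 158): 11011011111110
Gen 3 (rule 54): 00100100000001
Gen 4 (rule 135): 11101101111111
Gen 5 (rule 158): 11001001111110
Gen 6 (rule 54): 00111110000001

Answer: 00111110000001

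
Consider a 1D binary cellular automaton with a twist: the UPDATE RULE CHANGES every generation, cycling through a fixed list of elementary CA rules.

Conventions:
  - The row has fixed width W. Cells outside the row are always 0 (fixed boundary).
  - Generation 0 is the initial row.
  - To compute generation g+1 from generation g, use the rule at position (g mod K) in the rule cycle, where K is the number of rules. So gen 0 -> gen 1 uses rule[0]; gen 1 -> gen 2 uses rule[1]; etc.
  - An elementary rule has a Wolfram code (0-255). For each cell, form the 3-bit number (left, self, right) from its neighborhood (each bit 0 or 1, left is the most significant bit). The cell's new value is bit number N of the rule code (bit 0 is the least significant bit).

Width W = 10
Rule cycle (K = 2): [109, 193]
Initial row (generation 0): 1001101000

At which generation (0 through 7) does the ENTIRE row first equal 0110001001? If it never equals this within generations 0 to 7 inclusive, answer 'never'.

Answer: never

Derivation:
Gen 0: 1001101000
Gen 1 (rule 109): 1001111011
Gen 2 (rule 193): 0000111001
Gen 3 (rule 109): 1110101001
Gen 4 (rule 193): 0110000000
Gen 5 (rule 109): 0110111111
Gen 6 (rule 193): 0010011111
Gen 7 (rule 109): 1010010001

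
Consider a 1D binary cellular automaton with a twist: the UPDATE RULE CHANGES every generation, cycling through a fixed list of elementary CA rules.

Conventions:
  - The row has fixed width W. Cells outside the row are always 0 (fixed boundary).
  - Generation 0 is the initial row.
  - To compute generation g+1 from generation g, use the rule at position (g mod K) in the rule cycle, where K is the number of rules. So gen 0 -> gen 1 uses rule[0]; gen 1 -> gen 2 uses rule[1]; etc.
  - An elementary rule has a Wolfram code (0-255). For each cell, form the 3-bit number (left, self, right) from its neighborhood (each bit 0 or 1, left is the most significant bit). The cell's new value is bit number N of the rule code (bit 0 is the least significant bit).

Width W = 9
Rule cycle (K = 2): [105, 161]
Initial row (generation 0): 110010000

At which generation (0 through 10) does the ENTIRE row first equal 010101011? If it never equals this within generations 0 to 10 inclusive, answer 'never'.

Answer: never

Derivation:
Gen 0: 110010000
Gen 1 (rule 105): 110000111
Gen 2 (rule 161): 000110010
Gen 3 (rule 105): 110110000
Gen 4 (rule 161): 001000111
Gen 5 (rule 105): 100010101
Gen 6 (rule 161): 001001010
Gen 7 (rule 105): 100000100
Gen 8 (rule 161): 001110001
Gen 9 (rule 105): 101010100
Gen 10 (rule 161): 010101001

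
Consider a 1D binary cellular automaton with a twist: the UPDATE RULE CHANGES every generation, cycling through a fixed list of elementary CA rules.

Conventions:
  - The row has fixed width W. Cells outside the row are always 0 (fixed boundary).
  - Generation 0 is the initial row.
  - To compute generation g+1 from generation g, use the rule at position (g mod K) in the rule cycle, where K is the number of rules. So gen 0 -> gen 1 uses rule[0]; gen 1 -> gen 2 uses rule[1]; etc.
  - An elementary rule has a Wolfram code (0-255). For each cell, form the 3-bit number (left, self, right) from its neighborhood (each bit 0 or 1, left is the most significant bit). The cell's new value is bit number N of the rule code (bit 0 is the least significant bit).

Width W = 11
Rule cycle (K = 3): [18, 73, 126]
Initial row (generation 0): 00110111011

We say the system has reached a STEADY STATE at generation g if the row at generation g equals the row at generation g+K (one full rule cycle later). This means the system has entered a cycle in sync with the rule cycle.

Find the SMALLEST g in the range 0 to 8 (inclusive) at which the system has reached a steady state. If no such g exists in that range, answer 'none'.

Gen 0: 00110111011
Gen 1 (rule 18): 01000000000
Gen 2 (rule 73): 00011111111
Gen 3 (rule 126): 00110000001
Gen 4 (rule 18): 01001000010
Gen 5 (rule 73): 00000011000
Gen 6 (rule 126): 00000111100
Gen 7 (rule 18): 00001000010
Gen 8 (rule 73): 11100011000
Gen 9 (rule 126): 10110111100
Gen 10 (rule 18): 00000000010
Gen 11 (rule 73): 11111111000

Answer: none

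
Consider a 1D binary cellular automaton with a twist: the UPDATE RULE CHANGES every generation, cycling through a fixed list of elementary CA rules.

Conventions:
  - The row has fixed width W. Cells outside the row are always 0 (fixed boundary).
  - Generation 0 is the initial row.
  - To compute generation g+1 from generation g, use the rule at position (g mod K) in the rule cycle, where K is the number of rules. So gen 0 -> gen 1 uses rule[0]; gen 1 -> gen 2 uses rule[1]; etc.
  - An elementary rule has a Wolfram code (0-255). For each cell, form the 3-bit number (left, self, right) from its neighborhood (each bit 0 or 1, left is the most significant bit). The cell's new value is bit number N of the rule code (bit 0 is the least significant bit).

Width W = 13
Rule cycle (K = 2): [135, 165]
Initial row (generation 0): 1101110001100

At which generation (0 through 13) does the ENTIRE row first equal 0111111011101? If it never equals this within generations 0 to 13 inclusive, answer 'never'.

Answer: never

Derivation:
Gen 0: 1101110001100
Gen 1 (rule 135): 0000100110001
Gen 2 (rule 165): 1110100000101
Gen 3 (rule 135): 0100101111101
Gen 4 (rule 165): 0100110111011
Gen 5 (rule 135): 1101000010000
Gen 6 (rule 165): 0011011010111
Gen 7 (rule 135): 1100000010010
Gen 8 (rule 165): 0001111010010
Gen 9 (rule 135): 1110110010110
Gen 10 (rule 165): 0101000011000
Gen 11 (rule 135): 1101011100011
Gen 12 (rule 165): 0011101001000
Gen 13 (rule 135): 1101001011011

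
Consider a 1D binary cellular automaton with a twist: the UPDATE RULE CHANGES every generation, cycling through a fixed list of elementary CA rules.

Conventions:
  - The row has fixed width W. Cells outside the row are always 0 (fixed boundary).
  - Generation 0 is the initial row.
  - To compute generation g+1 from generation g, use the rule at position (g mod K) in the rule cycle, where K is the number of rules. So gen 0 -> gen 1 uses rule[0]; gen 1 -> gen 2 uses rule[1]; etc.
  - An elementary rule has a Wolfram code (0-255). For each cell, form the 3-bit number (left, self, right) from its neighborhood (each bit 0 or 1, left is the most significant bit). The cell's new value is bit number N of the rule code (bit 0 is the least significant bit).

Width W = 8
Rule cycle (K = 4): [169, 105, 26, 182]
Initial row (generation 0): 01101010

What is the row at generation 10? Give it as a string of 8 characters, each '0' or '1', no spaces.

Answer: 11101001

Derivation:
Gen 0: 01101010
Gen 1 (rule 169): 01010100
Gen 2 (rule 105): 00101001
Gen 3 (rule 26): 01000110
Gen 4 (rule 182): 11101001
Gen 5 (rule 169): 11010000
Gen 6 (rule 105): 11100111
Gen 7 (rule 26): 10011100
Gen 8 (rule 182): 11101010
Gen 9 (rule 169): 11010100
Gen 10 (rule 105): 11101001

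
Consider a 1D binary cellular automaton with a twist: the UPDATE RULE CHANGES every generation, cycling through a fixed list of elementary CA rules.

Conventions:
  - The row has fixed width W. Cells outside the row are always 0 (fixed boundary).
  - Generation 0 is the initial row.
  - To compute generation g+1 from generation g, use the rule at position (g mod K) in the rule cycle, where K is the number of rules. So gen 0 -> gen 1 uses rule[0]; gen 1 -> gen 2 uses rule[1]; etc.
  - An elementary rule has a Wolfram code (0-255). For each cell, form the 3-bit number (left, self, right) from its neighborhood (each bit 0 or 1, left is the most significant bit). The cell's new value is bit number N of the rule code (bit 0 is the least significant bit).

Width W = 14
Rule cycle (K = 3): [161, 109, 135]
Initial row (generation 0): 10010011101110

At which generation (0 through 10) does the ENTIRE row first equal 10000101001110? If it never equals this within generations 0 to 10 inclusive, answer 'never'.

Gen 0: 10010011101110
Gen 1 (rule 161): 00000001010100
Gen 2 (rule 109): 11111101111101
Gen 3 (rule 135): 01111000111001
Gen 4 (rule 161): 00110010010000
Gen 5 (rule 109): 10110010010111
Gen 6 (rule 135): 10000110110010
Gen 7 (rule 161): 00110001000000
Gen 8 (rule 109): 10110101011111
Gen 9 (rule 135): 10000101001110
Gen 10 (rule 161): 00110010000100

Answer: 9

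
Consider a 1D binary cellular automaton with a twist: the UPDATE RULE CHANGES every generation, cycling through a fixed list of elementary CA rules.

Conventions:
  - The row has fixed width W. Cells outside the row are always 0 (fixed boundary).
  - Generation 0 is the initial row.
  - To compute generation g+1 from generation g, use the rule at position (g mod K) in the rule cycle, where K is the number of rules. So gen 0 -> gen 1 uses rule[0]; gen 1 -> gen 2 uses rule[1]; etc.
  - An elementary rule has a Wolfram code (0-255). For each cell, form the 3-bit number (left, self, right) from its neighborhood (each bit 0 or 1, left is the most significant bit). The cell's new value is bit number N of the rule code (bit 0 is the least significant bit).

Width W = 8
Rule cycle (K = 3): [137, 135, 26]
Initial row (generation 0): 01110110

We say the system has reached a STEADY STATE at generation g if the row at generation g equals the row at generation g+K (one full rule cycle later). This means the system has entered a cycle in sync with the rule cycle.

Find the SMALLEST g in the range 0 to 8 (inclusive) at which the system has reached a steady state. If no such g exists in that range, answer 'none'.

Gen 0: 01110110
Gen 1 (rule 137): 01100100
Gen 2 (rule 135): 10001101
Gen 3 (rule 26): 01011000
Gen 4 (rule 137): 00010011
Gen 5 (rule 135): 11110100
Gen 6 (rule 26): 10000010
Gen 7 (rule 137): 00111000
Gen 8 (rule 135): 11010011
Gen 9 (rule 26): 10001110
Gen 10 (rule 137): 00101100
Gen 11 (rule 135): 11100001

Answer: none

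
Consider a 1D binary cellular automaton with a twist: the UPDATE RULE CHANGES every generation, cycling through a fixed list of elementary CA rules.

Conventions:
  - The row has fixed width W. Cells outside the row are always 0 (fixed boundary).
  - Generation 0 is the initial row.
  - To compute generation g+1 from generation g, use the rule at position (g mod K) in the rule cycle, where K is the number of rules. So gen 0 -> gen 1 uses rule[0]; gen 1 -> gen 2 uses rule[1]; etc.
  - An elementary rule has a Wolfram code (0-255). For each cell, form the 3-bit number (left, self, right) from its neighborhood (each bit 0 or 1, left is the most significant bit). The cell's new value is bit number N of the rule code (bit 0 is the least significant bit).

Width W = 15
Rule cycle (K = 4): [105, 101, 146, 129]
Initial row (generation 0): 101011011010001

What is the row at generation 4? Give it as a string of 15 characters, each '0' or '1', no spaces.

Answer: 000001100000011

Derivation:
Gen 0: 101011011010001
Gen 1 (rule 105): 010111111100100
Gen 2 (rule 101): 011000000100101
Gen 3 (rule 146): 100100001011000
Gen 4 (rule 129): 000001100000011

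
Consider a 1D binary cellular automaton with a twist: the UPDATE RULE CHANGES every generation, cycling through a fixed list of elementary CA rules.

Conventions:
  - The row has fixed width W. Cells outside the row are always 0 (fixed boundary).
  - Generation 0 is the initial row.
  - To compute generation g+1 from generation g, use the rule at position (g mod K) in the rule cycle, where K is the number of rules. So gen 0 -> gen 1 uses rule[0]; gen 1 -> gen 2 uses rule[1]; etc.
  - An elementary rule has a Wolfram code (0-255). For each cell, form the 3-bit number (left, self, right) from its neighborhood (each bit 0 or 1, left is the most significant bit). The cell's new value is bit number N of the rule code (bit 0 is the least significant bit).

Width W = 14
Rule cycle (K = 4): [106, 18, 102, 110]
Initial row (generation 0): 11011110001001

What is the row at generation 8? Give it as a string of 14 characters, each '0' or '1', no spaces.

Gen 0: 11011110001001
Gen 1 (rule 106): 11110010010010
Gen 2 (rule 18): 00001101101101
Gen 3 (rule 102): 00010110110111
Gen 4 (rule 110): 00111111111101
Gen 5 (rule 106): 01100000000110
Gen 6 (rule 18): 10010000001001
Gen 7 (rule 102): 10110000011011
Gen 8 (rule 110): 11110000111111

Answer: 11110000111111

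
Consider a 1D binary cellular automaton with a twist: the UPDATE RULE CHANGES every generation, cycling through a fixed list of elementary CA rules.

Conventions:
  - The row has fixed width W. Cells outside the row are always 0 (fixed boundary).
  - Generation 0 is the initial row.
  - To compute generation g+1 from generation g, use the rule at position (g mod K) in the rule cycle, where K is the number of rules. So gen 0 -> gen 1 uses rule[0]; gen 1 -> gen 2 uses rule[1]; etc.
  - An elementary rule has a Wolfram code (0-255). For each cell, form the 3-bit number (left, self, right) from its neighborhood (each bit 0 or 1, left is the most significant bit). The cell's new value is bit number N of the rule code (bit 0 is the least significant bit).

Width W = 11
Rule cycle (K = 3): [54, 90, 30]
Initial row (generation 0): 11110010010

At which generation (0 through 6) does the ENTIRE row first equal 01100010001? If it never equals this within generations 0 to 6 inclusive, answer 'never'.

Gen 0: 11110010010
Gen 1 (rule 54): 00001111111
Gen 2 (rule 90): 00011000001
Gen 3 (rule 30): 00110100011
Gen 4 (rule 54): 01001110100
Gen 5 (rule 90): 10111010010
Gen 6 (rule 30): 10100011111

Answer: never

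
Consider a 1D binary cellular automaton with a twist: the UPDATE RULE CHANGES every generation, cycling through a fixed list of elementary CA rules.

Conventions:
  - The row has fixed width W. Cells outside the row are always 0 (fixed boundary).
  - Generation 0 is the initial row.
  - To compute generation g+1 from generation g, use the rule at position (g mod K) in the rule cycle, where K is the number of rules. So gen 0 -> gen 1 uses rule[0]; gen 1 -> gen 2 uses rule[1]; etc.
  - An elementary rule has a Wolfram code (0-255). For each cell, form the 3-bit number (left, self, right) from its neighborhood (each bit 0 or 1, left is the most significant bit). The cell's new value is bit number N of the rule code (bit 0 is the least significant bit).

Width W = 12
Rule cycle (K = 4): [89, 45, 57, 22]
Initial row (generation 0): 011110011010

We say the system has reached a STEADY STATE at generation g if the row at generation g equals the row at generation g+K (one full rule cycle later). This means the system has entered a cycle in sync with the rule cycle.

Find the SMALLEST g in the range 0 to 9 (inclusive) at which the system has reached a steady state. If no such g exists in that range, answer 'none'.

Gen 0: 011110011010
Gen 1 (rule 89): 010011011001
Gen 2 (rule 45): 010010110001
Gen 3 (rule 57): 001001101100
Gen 4 (rule 22): 011110000010
Gen 5 (rule 89): 010011111001
Gen 6 (rule 45): 010010000001
Gen 7 (rule 57): 001001111100
Gen 8 (rule 22): 011110000010
Gen 9 (rule 89): 010011111001
Gen 10 (rule 45): 010010000001
Gen 11 (rule 57): 001001111100
Gen 12 (rule 22): 011110000010
Gen 13 (rule 89): 010011111001

Answer: 4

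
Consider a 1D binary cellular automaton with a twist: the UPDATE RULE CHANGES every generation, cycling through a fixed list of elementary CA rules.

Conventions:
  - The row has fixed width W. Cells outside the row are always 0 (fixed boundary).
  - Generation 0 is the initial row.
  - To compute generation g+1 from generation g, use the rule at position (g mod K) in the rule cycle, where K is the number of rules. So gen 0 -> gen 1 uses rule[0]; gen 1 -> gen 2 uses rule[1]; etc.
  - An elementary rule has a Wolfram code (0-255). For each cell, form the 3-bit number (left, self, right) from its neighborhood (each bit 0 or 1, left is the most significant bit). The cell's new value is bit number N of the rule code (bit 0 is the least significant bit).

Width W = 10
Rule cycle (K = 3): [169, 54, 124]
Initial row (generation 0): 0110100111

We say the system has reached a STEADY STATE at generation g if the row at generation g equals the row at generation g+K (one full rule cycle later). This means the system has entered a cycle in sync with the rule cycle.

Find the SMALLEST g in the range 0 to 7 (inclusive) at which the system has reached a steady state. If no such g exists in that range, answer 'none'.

Gen 0: 0110100111
Gen 1 (rule 169): 0101000110
Gen 2 (rule 54): 1111101001
Gen 3 (rule 124): 1000111101
Gen 4 (rule 169): 0010111010
Gen 5 (rule 54): 0111000111
Gen 6 (rule 124): 0101100101
Gen 7 (rule 169): 0011000010
Gen 8 (rule 54): 0100100111
Gen 9 (rule 124): 0110110101
Gen 10 (rule 169): 0101101010

Answer: none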